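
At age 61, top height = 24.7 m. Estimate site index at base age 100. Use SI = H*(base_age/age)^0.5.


Formula: SI = H_dom * (base_age / age)^0.5
Age ratio = 100 / 61 = 1.63934
sqrt(age_ratio) = 1.28037
SI = 24.7 * 1.28037 = 31.6 m

31.6


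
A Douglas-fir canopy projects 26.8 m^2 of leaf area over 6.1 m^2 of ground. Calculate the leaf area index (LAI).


Formula: LAI = total leaf area / ground area  (dimensionless)
LAI = 26.8 m^2 / 6.1 m^2
LAI = 4.39

4.39


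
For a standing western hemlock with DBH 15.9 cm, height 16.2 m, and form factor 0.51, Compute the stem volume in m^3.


Formula: V = pi * (DBH/200)^2 * H * ff
Radius = DBH/200 = 15.9/200 = 0.0795 m
Radius^2 = 0.0795^2 = 0.00632025 m^2
V = pi * 0.00632025 * 16.2 * 0.51
V = 0.164 m^3

0.164


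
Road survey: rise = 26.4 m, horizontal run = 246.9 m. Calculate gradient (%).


Formula: Gradient = rise / run * 100
Gradient = 26.4 / 246.9 * 100 = 10.7%

10.7


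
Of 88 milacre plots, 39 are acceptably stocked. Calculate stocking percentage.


Formula: Stocking % = stocked plots / total plots * 100
Stocking = 39 / 88 * 100
Stocking = 0.4432 * 100 = 44.3%

44.3


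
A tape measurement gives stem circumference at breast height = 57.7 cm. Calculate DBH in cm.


Formula: DBH = C / pi
DBH = 57.7 / pi
pi = 3.14159...
DBH = 18.4 cm

18.4


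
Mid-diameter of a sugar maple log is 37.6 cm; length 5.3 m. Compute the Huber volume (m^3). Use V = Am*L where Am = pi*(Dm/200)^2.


Huber: V = Am * L,  Am = pi*(Dm/200)^2
Am = pi*(37.6/200)^2 = 0.111036 m^2
V = 0.111036*5.3 = 0.5885 m^3

0.5885


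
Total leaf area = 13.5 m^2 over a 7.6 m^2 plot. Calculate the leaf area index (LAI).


Formula: LAI = total leaf area / ground area  (dimensionless)
LAI = 13.5 m^2 / 7.6 m^2
LAI = 1.78

1.78


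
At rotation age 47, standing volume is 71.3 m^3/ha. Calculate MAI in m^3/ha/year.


Formula: MAI = Total Volume / Stand Age
MAI = 71.3 m^3/ha / 47 years
MAI = 1.52 m^3/ha/year

1.52


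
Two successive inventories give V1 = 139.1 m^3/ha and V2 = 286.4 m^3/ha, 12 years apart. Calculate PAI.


Formula: PAI = (V_T2 - V_T1) / (T2 - T1)
Volume increment = 286.4 - 139.1 = 147.3 m^3/ha
PAI = 147.3 / 12 = 12.28 m^3/ha/year

12.28


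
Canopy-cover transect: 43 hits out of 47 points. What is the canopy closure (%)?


Formula: Canopy closure = covered points / total points * 100
Closure = 43 / 47 * 100
Closure = 0.9149 * 100 = 91.5%

91.5


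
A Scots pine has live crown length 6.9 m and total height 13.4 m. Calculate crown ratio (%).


Formula: Crown Ratio = (Crown Length / Total Height) * 100
CR = (6.9 m / 13.4 m) * 100
CR = 0.5149 * 100 = 51.5%

51.5


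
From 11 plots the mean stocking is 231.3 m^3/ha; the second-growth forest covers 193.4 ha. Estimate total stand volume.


Formula: Total Volume = Mean Volume per ha * Total Area
Total Volume = 231.3 m^3/ha * 193.4 ha
Total Volume = 44733 m^3

44733


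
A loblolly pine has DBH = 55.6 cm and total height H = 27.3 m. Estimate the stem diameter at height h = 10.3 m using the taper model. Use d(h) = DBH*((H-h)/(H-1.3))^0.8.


Taper: d(h) = DBH * ((H - h) / (H - 1.3))^0.8
Numerator = H - h = 27.3 - 10.3 = 17.0 m
Denominator = H - 1.3 = 27.3 - 1.3 = 26.0 m
Ratio = 17.0 / 26.0 = 0.65385
d = 55.6 * 0.65385^0.8 = 39.6 cm

39.6


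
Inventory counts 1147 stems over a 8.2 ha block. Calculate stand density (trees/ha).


Formula: Stand Density = N_trees / Area_ha
Density = 1147 trees / 8.2 ha
Density = 140 trees/ha

140


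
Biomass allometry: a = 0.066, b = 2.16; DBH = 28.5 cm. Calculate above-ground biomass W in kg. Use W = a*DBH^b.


Formula: W = a * DBH^b  (allometric power law)
DBH^b = 28.5^2.16 = 1388.2411
W = 0.066 * 1388.2411 = 91.6 kg

91.6


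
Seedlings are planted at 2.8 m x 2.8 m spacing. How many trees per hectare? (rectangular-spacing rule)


Formula: TPH = 10000 m^2/ha / (spacing_x * spacing_y)
Area per tree = 2.8 m * 2.8 m = 7.84 m^2
TPH = 10000 / 7.84 = 1276 trees/ha

1276


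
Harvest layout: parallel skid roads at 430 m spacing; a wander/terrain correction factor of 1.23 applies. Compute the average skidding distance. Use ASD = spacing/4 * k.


Formula: ASD = (spacing / 4) * correction
Uncorrected distance = spacing / 4 = 430 / 4 = 107.5 m
ASD = 107.5 * 1.23 = 132 m

132


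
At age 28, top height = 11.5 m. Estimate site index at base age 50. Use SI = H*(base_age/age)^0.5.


Formula: SI = H_dom * (base_age / age)^0.5
Age ratio = 50 / 28 = 1.78571
sqrt(age_ratio) = 1.33631
SI = 11.5 * 1.33631 = 15.4 m

15.4


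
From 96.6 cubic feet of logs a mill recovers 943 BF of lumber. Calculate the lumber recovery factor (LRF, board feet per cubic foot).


Formula: LRF = Lumber Output (BF) / Log Input (ft^3)
LRF = 943 BF / 96.6 ft^3
LRF = 9.76 BF/ft^3

9.76


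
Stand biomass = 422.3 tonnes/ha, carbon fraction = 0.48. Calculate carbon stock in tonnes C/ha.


Formula: Carbon Stock = Biomass * Carbon Fraction
C = 422.3 t/ha * 0.48
C = 202.7 t C/ha

202.7


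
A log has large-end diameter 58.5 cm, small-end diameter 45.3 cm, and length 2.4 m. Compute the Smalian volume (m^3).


Smalian: V = (A1 + A2)/2 * L,  A = pi*(D/200)^2
A1 = pi*(58.5/200)^2 = 0.268783 m^2
A2 = pi*(45.3/200)^2 = 0.161171 m^2
V = (0.268783+0.161171)/2*2.4 = 0.5159 m^3

0.5159


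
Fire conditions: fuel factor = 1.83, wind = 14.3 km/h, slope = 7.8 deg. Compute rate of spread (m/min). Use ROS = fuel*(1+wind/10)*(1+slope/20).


Formula: ROS = fuel * (1 + wind/10) * (1 + slope/20)
Wind factor = 1 + 14.3/10 = 2.43
Slope factor = 1 + 7.8/20 = 1.39
ROS = 1.83 * 2.43 * 1.39 = 6.18 m/min

6.18


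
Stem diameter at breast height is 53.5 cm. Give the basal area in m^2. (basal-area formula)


Formula: BA = pi * (DBH/2)^2 / 10000  (cm^2 to m^2)
Radius = DBH/2 = 53.5/2 = 26.75 cm
BA = pi * 26.75^2 / 10000
   = 2248.0059 cm^2 / 10000
   = 0.2248 m^2

0.2248


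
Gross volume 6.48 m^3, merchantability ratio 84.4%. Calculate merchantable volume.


Formula: MV = V_total * (merchantable_pct / 100)
Merchantable fraction = 84.4% / 100 = 0.844
MV = 6.48 m^3 * 0.844 = 5.469 m^3

5.469


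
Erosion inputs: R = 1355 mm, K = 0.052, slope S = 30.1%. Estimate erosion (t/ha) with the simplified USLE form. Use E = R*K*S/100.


Formula: E = R * K * S / 100  (simplified USLE)
R * K = 1355 * 0.052 = 70.46
E = 70.46 * 30.1 / 100 = 21.21 t/ha

21.21


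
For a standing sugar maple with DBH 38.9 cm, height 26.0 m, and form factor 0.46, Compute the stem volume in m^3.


Formula: V = pi * (DBH/200)^2 * H * ff
Radius = DBH/200 = 38.9/200 = 0.1945 m
Radius^2 = 0.1945^2 = 0.03783025 m^2
V = pi * 0.03783025 * 26.0 * 0.46
V = 1.421 m^3

1.421


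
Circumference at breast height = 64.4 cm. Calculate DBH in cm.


Formula: DBH = C / pi
DBH = 64.4 / pi
pi = 3.14159...
DBH = 20.5 cm

20.5


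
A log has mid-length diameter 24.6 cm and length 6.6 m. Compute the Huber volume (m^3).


Huber: V = Am * L,  Am = pi*(Dm/200)^2
Am = pi*(24.6/200)^2 = 0.047529 m^2
V = 0.047529*6.6 = 0.3137 m^3

0.3137


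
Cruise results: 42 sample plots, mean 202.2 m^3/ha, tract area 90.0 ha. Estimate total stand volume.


Formula: Total Volume = Mean Volume per ha * Total Area
Total Volume = 202.2 m^3/ha * 90.0 ha
Total Volume = 18198 m^3

18198


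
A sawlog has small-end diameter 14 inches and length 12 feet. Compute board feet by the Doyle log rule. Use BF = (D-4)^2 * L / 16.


Doyle: BF = (D - 4)^2 * L / 16
Adjusted diameter = 14 - 4 = 10 in
(D-4)^2 = 10^2 = 100
BF = 100 * 12 / 16 = 75 BF

75


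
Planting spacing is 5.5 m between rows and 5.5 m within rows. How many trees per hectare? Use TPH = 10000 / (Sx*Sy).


Formula: TPH = 10000 m^2/ha / (spacing_x * spacing_y)
Area per tree = 5.5 m * 5.5 m = 30.25 m^2
TPH = 10000 / 30.25 = 331 trees/ha

331


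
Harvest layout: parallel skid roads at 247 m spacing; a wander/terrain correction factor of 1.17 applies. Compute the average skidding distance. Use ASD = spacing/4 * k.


Formula: ASD = (spacing / 4) * correction
Uncorrected distance = spacing / 4 = 247 / 4 = 61.75 m
ASD = 61.75 * 1.17 = 72 m

72


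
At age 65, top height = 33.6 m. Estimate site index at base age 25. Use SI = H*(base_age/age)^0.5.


Formula: SI = H_dom * (base_age / age)^0.5
Age ratio = 25 / 65 = 0.38462
sqrt(age_ratio) = 0.62017
SI = 33.6 * 0.62017 = 20.8 m

20.8


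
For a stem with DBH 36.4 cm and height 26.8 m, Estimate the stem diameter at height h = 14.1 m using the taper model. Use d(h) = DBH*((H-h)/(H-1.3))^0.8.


Taper: d(h) = DBH * ((H - h) / (H - 1.3))^0.8
Numerator = H - h = 26.8 - 14.1 = 12.7 m
Denominator = H - 1.3 = 26.8 - 1.3 = 25.5 m
Ratio = 12.7 / 25.5 = 0.49804
d = 36.4 * 0.49804^0.8 = 20.8 cm

20.8


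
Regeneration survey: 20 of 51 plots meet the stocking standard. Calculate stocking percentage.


Formula: Stocking % = stocked plots / total plots * 100
Stocking = 20 / 51 * 100
Stocking = 0.3922 * 100 = 39.2%

39.2


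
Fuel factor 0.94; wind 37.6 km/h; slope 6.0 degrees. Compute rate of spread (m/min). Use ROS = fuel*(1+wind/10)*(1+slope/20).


Formula: ROS = fuel * (1 + wind/10) * (1 + slope/20)
Wind factor = 1 + 37.6/10 = 4.76
Slope factor = 1 + 6.0/20 = 1.3
ROS = 0.94 * 4.76 * 1.3 = 5.82 m/min

5.82


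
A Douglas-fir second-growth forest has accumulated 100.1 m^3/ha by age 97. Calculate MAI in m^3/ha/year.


Formula: MAI = Total Volume / Stand Age
MAI = 100.1 m^3/ha / 97 years
MAI = 1.03 m^3/ha/year

1.03


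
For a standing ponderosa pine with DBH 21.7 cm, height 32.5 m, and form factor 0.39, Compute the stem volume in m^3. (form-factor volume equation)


Formula: V = pi * (DBH/200)^2 * H * ff
Radius = DBH/200 = 21.7/200 = 0.1085 m
Radius^2 = 0.1085^2 = 0.01177225 m^2
V = pi * 0.01177225 * 32.5 * 0.39
V = 0.469 m^3

0.469


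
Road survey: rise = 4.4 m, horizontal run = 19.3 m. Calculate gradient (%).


Formula: Gradient = rise / run * 100
Gradient = 4.4 / 19.3 * 100 = 22.8%

22.8


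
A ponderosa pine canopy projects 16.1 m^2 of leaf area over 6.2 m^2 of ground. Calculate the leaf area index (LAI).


Formula: LAI = total leaf area / ground area  (dimensionless)
LAI = 16.1 m^2 / 6.2 m^2
LAI = 2.6

2.6


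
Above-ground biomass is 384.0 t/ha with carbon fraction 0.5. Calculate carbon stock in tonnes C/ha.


Formula: Carbon Stock = Biomass * Carbon Fraction
C = 384.0 t/ha * 0.5
C = 192.0 t C/ha

192.0


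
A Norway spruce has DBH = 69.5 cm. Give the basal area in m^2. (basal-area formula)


Formula: BA = pi * (DBH/2)^2 / 10000  (cm^2 to m^2)
Radius = DBH/2 = 69.5/2 = 34.75 cm
BA = pi * 34.75^2 / 10000
   = 3793.6695 cm^2 / 10000
   = 0.3794 m^2

0.3794


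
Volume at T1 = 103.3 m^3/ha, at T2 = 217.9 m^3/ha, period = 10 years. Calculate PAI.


Formula: PAI = (V_T2 - V_T1) / (T2 - T1)
Volume increment = 217.9 - 103.3 = 114.6 m^3/ha
PAI = 114.6 / 10 = 11.46 m^3/ha/year

11.46


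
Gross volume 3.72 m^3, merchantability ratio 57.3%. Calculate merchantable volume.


Formula: MV = V_total * (merchantable_pct / 100)
Merchantable fraction = 57.3% / 100 = 0.573
MV = 3.72 m^3 * 0.573 = 2.132 m^3

2.132


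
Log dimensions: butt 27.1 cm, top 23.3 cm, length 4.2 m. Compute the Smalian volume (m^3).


Smalian: V = (A1 + A2)/2 * L,  A = pi*(D/200)^2
A1 = pi*(27.1/200)^2 = 0.05768 m^2
A2 = pi*(23.3/200)^2 = 0.042638 m^2
V = (0.05768+0.042638)/2*4.2 = 0.2107 m^3

0.2107


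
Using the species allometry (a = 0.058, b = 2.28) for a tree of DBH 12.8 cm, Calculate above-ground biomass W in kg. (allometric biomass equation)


Formula: W = a * DBH^b  (allometric power law)
DBH^b = 12.8^2.28 = 334.5328
W = 0.058 * 334.5328 = 19.4 kg

19.4


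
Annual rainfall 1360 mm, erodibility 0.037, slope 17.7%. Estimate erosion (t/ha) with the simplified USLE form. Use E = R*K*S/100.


Formula: E = R * K * S / 100  (simplified USLE)
R * K = 1360 * 0.037 = 50.32
E = 50.32 * 17.7 / 100 = 8.91 t/ha

8.91


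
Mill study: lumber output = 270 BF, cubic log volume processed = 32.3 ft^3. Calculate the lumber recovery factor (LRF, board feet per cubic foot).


Formula: LRF = Lumber Output (BF) / Log Input (ft^3)
LRF = 270 BF / 32.3 ft^3
LRF = 8.36 BF/ft^3

8.36


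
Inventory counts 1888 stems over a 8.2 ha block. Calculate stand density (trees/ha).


Formula: Stand Density = N_trees / Area_ha
Density = 1888 trees / 8.2 ha
Density = 230 trees/ha

230


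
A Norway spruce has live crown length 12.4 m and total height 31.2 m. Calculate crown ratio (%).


Formula: Crown Ratio = (Crown Length / Total Height) * 100
CR = (12.4 m / 31.2 m) * 100
CR = 0.3974 * 100 = 39.7%

39.7


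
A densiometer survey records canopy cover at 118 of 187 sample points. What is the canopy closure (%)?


Formula: Canopy closure = covered points / total points * 100
Closure = 118 / 187 * 100
Closure = 0.631 * 100 = 63.1%

63.1


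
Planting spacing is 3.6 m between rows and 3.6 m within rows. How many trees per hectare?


Formula: TPH = 10000 m^2/ha / (spacing_x * spacing_y)
Area per tree = 3.6 m * 3.6 m = 12.96 m^2
TPH = 10000 / 12.96 = 772 trees/ha

772


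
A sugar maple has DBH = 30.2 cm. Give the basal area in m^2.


Formula: BA = pi * (DBH/2)^2 / 10000  (cm^2 to m^2)
Radius = DBH/2 = 30.2/2 = 15.1 cm
BA = pi * 15.1^2 / 10000
   = 716.3145 cm^2 / 10000
   = 0.0716 m^2

0.0716


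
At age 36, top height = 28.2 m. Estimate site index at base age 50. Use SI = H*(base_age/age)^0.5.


Formula: SI = H_dom * (base_age / age)^0.5
Age ratio = 50 / 36 = 1.38889
sqrt(age_ratio) = 1.17851
SI = 28.2 * 1.17851 = 33.2 m

33.2


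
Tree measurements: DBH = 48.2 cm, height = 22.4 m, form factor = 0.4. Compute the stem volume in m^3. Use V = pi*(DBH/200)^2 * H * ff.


Formula: V = pi * (DBH/200)^2 * H * ff
Radius = DBH/200 = 48.2/200 = 0.241 m
Radius^2 = 0.241^2 = 0.058081 m^2
V = pi * 0.058081 * 22.4 * 0.4
V = 1.635 m^3

1.635


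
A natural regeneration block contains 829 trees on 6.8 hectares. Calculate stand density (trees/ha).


Formula: Stand Density = N_trees / Area_ha
Density = 829 trees / 6.8 ha
Density = 122 trees/ha

122


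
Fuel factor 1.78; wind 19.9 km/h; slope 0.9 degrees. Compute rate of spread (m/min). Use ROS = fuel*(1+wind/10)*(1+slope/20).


Formula: ROS = fuel * (1 + wind/10) * (1 + slope/20)
Wind factor = 1 + 19.9/10 = 2.99
Slope factor = 1 + 0.9/20 = 1.045
ROS = 1.78 * 2.99 * 1.045 = 5.56 m/min

5.56


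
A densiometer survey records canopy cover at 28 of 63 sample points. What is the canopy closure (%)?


Formula: Canopy closure = covered points / total points * 100
Closure = 28 / 63 * 100
Closure = 0.4444 * 100 = 44.4%

44.4


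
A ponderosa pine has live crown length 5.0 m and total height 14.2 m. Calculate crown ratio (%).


Formula: Crown Ratio = (Crown Length / Total Height) * 100
CR = (5.0 m / 14.2 m) * 100
CR = 0.3521 * 100 = 35.2%

35.2


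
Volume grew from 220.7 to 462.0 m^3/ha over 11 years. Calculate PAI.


Formula: PAI = (V_T2 - V_T1) / (T2 - T1)
Volume increment = 462.0 - 220.7 = 241.3 m^3/ha
PAI = 241.3 / 11 = 21.94 m^3/ha/year

21.94


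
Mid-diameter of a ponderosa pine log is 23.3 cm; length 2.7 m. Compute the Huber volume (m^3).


Huber: V = Am * L,  Am = pi*(Dm/200)^2
Am = pi*(23.3/200)^2 = 0.042638 m^2
V = 0.042638*2.7 = 0.1151 m^3

0.1151


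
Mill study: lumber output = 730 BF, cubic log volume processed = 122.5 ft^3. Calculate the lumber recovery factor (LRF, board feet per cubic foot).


Formula: LRF = Lumber Output (BF) / Log Input (ft^3)
LRF = 730 BF / 122.5 ft^3
LRF = 5.96 BF/ft^3

5.96


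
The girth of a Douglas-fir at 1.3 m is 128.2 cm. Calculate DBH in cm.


Formula: DBH = C / pi
DBH = 128.2 / pi
pi = 3.14159...
DBH = 40.8 cm

40.8


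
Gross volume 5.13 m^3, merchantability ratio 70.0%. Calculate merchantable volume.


Formula: MV = V_total * (merchantable_pct / 100)
Merchantable fraction = 70.0% / 100 = 0.7
MV = 5.13 m^3 * 0.7 = 3.591 m^3

3.591


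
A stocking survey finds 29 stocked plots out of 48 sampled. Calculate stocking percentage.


Formula: Stocking % = stocked plots / total plots * 100
Stocking = 29 / 48 * 100
Stocking = 0.6042 * 100 = 60.4%

60.4


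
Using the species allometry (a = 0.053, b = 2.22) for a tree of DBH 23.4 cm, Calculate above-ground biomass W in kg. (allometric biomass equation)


Formula: W = a * DBH^b  (allometric power law)
DBH^b = 23.4^2.22 = 1095.6181
W = 0.053 * 1095.6181 = 58.1 kg

58.1


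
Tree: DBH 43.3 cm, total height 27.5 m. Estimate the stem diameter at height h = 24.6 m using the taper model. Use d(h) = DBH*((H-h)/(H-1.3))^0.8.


Taper: d(h) = DBH * ((H - h) / (H - 1.3))^0.8
Numerator = H - h = 27.5 - 24.6 = 2.9 m
Denominator = H - 1.3 = 27.5 - 1.3 = 26.2 m
Ratio = 2.9 / 26.2 = 0.11069
d = 43.3 * 0.11069^0.8 = 7.4 cm

7.4


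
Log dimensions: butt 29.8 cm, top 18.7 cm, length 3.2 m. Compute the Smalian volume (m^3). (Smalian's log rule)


Smalian: V = (A1 + A2)/2 * L,  A = pi*(D/200)^2
A1 = pi*(29.8/200)^2 = 0.069746 m^2
A2 = pi*(18.7/200)^2 = 0.027465 m^2
V = (0.069746+0.027465)/2*3.2 = 0.1555 m^3

0.1555


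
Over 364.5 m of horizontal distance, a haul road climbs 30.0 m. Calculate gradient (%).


Formula: Gradient = rise / run * 100
Gradient = 30.0 / 364.5 * 100 = 8.2%

8.2


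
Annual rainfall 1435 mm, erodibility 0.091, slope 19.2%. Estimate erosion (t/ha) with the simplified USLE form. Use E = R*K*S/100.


Formula: E = R * K * S / 100  (simplified USLE)
R * K = 1435 * 0.091 = 130.585
E = 130.585 * 19.2 / 100 = 25.07 t/ha

25.07


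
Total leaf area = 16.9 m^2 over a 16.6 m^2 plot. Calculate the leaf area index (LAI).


Formula: LAI = total leaf area / ground area  (dimensionless)
LAI = 16.9 m^2 / 16.6 m^2
LAI = 1.02

1.02


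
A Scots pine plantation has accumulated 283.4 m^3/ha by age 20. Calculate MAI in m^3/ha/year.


Formula: MAI = Total Volume / Stand Age
MAI = 283.4 m^3/ha / 20 years
MAI = 14.17 m^3/ha/year

14.17


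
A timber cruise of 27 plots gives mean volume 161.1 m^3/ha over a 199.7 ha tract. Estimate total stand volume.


Formula: Total Volume = Mean Volume per ha * Total Area
Total Volume = 161.1 m^3/ha * 199.7 ha
Total Volume = 32172 m^3

32172


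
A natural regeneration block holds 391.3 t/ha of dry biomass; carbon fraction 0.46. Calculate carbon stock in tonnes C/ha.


Formula: Carbon Stock = Biomass * Carbon Fraction
C = 391.3 t/ha * 0.46
C = 180.0 t C/ha

180.0


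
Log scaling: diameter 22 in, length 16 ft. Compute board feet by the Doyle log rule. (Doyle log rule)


Doyle: BF = (D - 4)^2 * L / 16
Adjusted diameter = 22 - 4 = 18 in
(D-4)^2 = 18^2 = 324
BF = 324 * 16 / 16 = 324 BF

324


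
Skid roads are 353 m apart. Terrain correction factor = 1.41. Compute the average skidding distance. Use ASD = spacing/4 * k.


Formula: ASD = (spacing / 4) * correction
Uncorrected distance = spacing / 4 = 353 / 4 = 88.25 m
ASD = 88.25 * 1.41 = 124 m

124


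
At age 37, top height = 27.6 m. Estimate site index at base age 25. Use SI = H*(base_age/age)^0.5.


Formula: SI = H_dom * (base_age / age)^0.5
Age ratio = 25 / 37 = 0.67568
sqrt(age_ratio) = 0.82199
SI = 27.6 * 0.82199 = 22.7 m

22.7


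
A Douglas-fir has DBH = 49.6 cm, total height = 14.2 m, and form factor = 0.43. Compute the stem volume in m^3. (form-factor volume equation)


Formula: V = pi * (DBH/200)^2 * H * ff
Radius = DBH/200 = 49.6/200 = 0.248 m
Radius^2 = 0.248^2 = 0.061504 m^2
V = pi * 0.061504 * 14.2 * 0.43
V = 1.18 m^3

1.18


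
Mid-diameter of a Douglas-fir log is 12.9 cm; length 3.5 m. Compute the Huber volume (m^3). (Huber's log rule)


Huber: V = Am * L,  Am = pi*(Dm/200)^2
Am = pi*(12.9/200)^2 = 0.01307 m^2
V = 0.01307*3.5 = 0.0457 m^3

0.0457


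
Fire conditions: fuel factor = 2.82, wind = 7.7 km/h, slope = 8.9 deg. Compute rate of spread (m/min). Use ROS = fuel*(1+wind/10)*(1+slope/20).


Formula: ROS = fuel * (1 + wind/10) * (1 + slope/20)
Wind factor = 1 + 7.7/10 = 1.77
Slope factor = 1 + 8.9/20 = 1.445
ROS = 2.82 * 1.77 * 1.445 = 7.21 m/min

7.21


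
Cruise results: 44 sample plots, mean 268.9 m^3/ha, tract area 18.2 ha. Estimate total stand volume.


Formula: Total Volume = Mean Volume per ha * Total Area
Total Volume = 268.9 m^3/ha * 18.2 ha
Total Volume = 4894 m^3

4894


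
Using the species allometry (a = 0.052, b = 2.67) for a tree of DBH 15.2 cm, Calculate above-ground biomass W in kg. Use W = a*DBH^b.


Formula: W = a * DBH^b  (allometric power law)
DBH^b = 15.2^2.67 = 1430.6137
W = 0.052 * 1430.6137 = 74.4 kg

74.4


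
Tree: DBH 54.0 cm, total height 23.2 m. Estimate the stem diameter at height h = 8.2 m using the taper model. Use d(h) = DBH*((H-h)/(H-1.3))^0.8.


Taper: d(h) = DBH * ((H - h) / (H - 1.3))^0.8
Numerator = H - h = 23.2 - 8.2 = 15.0 m
Denominator = H - 1.3 = 23.2 - 1.3 = 21.9 m
Ratio = 15.0 / 21.9 = 0.68493
d = 54.0 * 0.68493^0.8 = 39.9 cm

39.9


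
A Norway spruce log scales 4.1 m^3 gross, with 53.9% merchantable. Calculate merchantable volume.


Formula: MV = V_total * (merchantable_pct / 100)
Merchantable fraction = 53.9% / 100 = 0.539
MV = 4.1 m^3 * 0.539 = 2.21 m^3

2.21


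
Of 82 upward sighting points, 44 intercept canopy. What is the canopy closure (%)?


Formula: Canopy closure = covered points / total points * 100
Closure = 44 / 82 * 100
Closure = 0.5366 * 100 = 53.7%

53.7


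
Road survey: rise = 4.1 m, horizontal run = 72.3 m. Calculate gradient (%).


Formula: Gradient = rise / run * 100
Gradient = 4.1 / 72.3 * 100 = 5.7%

5.7


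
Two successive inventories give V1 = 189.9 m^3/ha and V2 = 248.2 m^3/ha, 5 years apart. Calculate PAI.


Formula: PAI = (V_T2 - V_T1) / (T2 - T1)
Volume increment = 248.2 - 189.9 = 58.3 m^3/ha
PAI = 58.3 / 5 = 11.66 m^3/ha/year

11.66


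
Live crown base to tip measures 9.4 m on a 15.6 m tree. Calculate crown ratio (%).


Formula: Crown Ratio = (Crown Length / Total Height) * 100
CR = (9.4 m / 15.6 m) * 100
CR = 0.6026 * 100 = 60.3%

60.3


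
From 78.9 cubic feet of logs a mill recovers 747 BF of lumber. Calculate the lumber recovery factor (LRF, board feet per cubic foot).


Formula: LRF = Lumber Output (BF) / Log Input (ft^3)
LRF = 747 BF / 78.9 ft^3
LRF = 9.47 BF/ft^3

9.47


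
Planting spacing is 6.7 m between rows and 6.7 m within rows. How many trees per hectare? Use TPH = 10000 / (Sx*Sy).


Formula: TPH = 10000 m^2/ha / (spacing_x * spacing_y)
Area per tree = 6.7 m * 6.7 m = 44.89 m^2
TPH = 10000 / 44.89 = 223 trees/ha

223


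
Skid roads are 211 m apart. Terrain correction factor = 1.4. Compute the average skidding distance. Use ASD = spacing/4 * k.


Formula: ASD = (spacing / 4) * correction
Uncorrected distance = spacing / 4 = 211 / 4 = 52.75 m
ASD = 52.75 * 1.4 = 74 m

74


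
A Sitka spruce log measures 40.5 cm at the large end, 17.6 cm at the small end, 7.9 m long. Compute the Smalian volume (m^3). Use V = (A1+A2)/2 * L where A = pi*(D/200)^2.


Smalian: V = (A1 + A2)/2 * L,  A = pi*(D/200)^2
A1 = pi*(40.5/200)^2 = 0.128825 m^2
A2 = pi*(17.6/200)^2 = 0.024328 m^2
V = (0.128825+0.024328)/2*7.9 = 0.605 m^3

0.605


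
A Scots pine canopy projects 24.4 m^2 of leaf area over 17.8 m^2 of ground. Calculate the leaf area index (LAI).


Formula: LAI = total leaf area / ground area  (dimensionless)
LAI = 24.4 m^2 / 17.8 m^2
LAI = 1.37

1.37


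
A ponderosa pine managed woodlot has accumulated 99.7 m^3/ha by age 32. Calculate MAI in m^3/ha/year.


Formula: MAI = Total Volume / Stand Age
MAI = 99.7 m^3/ha / 32 years
MAI = 3.12 m^3/ha/year

3.12


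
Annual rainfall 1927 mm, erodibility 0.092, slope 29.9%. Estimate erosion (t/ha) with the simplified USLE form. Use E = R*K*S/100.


Formula: E = R * K * S / 100  (simplified USLE)
R * K = 1927 * 0.092 = 177.284
E = 177.284 * 29.9 / 100 = 53.01 t/ha

53.01


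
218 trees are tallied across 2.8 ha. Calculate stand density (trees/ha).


Formula: Stand Density = N_trees / Area_ha
Density = 218 trees / 2.8 ha
Density = 78 trees/ha

78


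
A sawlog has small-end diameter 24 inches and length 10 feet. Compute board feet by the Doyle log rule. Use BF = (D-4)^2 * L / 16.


Doyle: BF = (D - 4)^2 * L / 16
Adjusted diameter = 24 - 4 = 20 in
(D-4)^2 = 20^2 = 400
BF = 400 * 10 / 16 = 250 BF

250


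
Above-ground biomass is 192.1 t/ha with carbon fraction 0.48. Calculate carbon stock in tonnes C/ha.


Formula: Carbon Stock = Biomass * Carbon Fraction
C = 192.1 t/ha * 0.48
C = 92.2 t C/ha

92.2


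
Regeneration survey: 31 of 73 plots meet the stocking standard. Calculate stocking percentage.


Formula: Stocking % = stocked plots / total plots * 100
Stocking = 31 / 73 * 100
Stocking = 0.4247 * 100 = 42.5%

42.5


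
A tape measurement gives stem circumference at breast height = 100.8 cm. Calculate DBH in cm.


Formula: DBH = C / pi
DBH = 100.8 / pi
pi = 3.14159...
DBH = 32.1 cm

32.1


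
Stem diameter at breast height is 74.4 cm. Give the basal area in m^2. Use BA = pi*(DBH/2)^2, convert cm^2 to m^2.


Formula: BA = pi * (DBH/2)^2 / 10000  (cm^2 to m^2)
Radius = DBH/2 = 74.4/2 = 37.2 cm
BA = pi * 37.2^2 / 10000
   = 4347.4616 cm^2 / 10000
   = 0.4347 m^2

0.4347


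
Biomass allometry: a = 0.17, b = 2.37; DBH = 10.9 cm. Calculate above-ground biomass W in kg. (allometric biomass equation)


Formula: W = a * DBH^b  (allometric power law)
DBH^b = 10.9^2.37 = 287.5417
W = 0.17 * 287.5417 = 48.9 kg

48.9


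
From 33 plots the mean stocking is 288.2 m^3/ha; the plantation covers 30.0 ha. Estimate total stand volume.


Formula: Total Volume = Mean Volume per ha * Total Area
Total Volume = 288.2 m^3/ha * 30.0 ha
Total Volume = 8646 m^3

8646


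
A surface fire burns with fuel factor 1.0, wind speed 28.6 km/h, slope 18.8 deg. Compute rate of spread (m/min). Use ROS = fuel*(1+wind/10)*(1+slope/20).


Formula: ROS = fuel * (1 + wind/10) * (1 + slope/20)
Wind factor = 1 + 28.6/10 = 3.86
Slope factor = 1 + 18.8/20 = 1.94
ROS = 1.0 * 3.86 * 1.94 = 7.49 m/min

7.49


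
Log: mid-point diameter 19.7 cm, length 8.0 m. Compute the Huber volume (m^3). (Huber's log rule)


Huber: V = Am * L,  Am = pi*(Dm/200)^2
Am = pi*(19.7/200)^2 = 0.030481 m^2
V = 0.030481*8.0 = 0.2438 m^3

0.2438


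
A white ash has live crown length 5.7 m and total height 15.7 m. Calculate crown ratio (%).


Formula: Crown Ratio = (Crown Length / Total Height) * 100
CR = (5.7 m / 15.7 m) * 100
CR = 0.3631 * 100 = 36.3%

36.3


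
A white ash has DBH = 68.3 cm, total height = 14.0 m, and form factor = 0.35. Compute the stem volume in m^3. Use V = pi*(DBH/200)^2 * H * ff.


Formula: V = pi * (DBH/200)^2 * H * ff
Radius = DBH/200 = 68.3/200 = 0.3415 m
Radius^2 = 0.3415^2 = 0.11662225 m^2
V = pi * 0.11662225 * 14.0 * 0.35
V = 1.795 m^3

1.795


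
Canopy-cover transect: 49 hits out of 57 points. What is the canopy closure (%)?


Formula: Canopy closure = covered points / total points * 100
Closure = 49 / 57 * 100
Closure = 0.8596 * 100 = 86.0%

86.0


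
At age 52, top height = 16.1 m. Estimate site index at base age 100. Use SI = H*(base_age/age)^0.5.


Formula: SI = H_dom * (base_age / age)^0.5
Age ratio = 100 / 52 = 1.92308
sqrt(age_ratio) = 1.38675
SI = 16.1 * 1.38675 = 22.3 m

22.3


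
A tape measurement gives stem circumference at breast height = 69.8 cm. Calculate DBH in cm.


Formula: DBH = C / pi
DBH = 69.8 / pi
pi = 3.14159...
DBH = 22.2 cm

22.2


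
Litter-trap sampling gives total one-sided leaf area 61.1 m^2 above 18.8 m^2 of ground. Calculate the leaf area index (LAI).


Formula: LAI = total leaf area / ground area  (dimensionless)
LAI = 61.1 m^2 / 18.8 m^2
LAI = 3.25

3.25


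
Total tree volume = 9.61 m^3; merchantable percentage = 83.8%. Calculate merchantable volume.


Formula: MV = V_total * (merchantable_pct / 100)
Merchantable fraction = 83.8% / 100 = 0.838
MV = 9.61 m^3 * 0.838 = 8.053 m^3

8.053


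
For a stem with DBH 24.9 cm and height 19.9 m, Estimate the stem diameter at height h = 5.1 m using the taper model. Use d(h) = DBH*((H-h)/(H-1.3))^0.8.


Taper: d(h) = DBH * ((H - h) / (H - 1.3))^0.8
Numerator = H - h = 19.9 - 5.1 = 14.8 m
Denominator = H - 1.3 = 19.9 - 1.3 = 18.6 m
Ratio = 14.8 / 18.6 = 0.7957
d = 24.9 * 0.7957^0.8 = 20.7 cm

20.7


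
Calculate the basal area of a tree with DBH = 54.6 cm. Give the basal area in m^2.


Formula: BA = pi * (DBH/2)^2 / 10000  (cm^2 to m^2)
Radius = DBH/2 = 54.6/2 = 27.3 cm
BA = pi * 27.3^2 / 10000
   = 2341.3976 cm^2 / 10000
   = 0.2341 m^2

0.2341


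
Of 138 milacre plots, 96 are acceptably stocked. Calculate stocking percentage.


Formula: Stocking % = stocked plots / total plots * 100
Stocking = 96 / 138 * 100
Stocking = 0.6957 * 100 = 69.6%

69.6


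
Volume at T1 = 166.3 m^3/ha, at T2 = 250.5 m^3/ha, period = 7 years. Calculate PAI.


Formula: PAI = (V_T2 - V_T1) / (T2 - T1)
Volume increment = 250.5 - 166.3 = 84.2 m^3/ha
PAI = 84.2 / 7 = 12.03 m^3/ha/year

12.03


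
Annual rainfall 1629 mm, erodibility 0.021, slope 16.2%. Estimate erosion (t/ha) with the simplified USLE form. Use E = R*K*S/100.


Formula: E = R * K * S / 100  (simplified USLE)
R * K = 1629 * 0.021 = 34.209
E = 34.209 * 16.2 / 100 = 5.54 t/ha

5.54


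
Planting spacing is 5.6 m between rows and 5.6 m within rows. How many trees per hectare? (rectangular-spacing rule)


Formula: TPH = 10000 m^2/ha / (spacing_x * spacing_y)
Area per tree = 5.6 m * 5.6 m = 31.36 m^2
TPH = 10000 / 31.36 = 319 trees/ha

319


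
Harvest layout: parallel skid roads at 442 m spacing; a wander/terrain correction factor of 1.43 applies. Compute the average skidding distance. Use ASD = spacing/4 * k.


Formula: ASD = (spacing / 4) * correction
Uncorrected distance = spacing / 4 = 442 / 4 = 110.5 m
ASD = 110.5 * 1.43 = 158 m

158


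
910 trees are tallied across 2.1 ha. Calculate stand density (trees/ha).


Formula: Stand Density = N_trees / Area_ha
Density = 910 trees / 2.1 ha
Density = 433 trees/ha

433


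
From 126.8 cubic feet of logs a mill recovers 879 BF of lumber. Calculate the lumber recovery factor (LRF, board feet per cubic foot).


Formula: LRF = Lumber Output (BF) / Log Input (ft^3)
LRF = 879 BF / 126.8 ft^3
LRF = 6.93 BF/ft^3

6.93


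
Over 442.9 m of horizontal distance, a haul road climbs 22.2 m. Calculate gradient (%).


Formula: Gradient = rise / run * 100
Gradient = 22.2 / 442.9 * 100 = 5.0%

5.0


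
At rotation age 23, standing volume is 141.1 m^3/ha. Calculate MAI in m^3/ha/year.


Formula: MAI = Total Volume / Stand Age
MAI = 141.1 m^3/ha / 23 years
MAI = 6.13 m^3/ha/year

6.13


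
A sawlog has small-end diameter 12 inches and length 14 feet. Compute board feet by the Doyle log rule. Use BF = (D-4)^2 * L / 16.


Doyle: BF = (D - 4)^2 * L / 16
Adjusted diameter = 12 - 4 = 8 in
(D-4)^2 = 8^2 = 64
BF = 64 * 14 / 16 = 56 BF

56


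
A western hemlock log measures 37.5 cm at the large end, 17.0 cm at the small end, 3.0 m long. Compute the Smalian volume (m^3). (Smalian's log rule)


Smalian: V = (A1 + A2)/2 * L,  A = pi*(D/200)^2
A1 = pi*(37.5/200)^2 = 0.110447 m^2
A2 = pi*(17.0/200)^2 = 0.022698 m^2
V = (0.110447+0.022698)/2*3.0 = 0.1997 m^3

0.1997


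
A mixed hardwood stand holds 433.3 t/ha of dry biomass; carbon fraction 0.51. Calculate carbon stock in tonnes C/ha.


Formula: Carbon Stock = Biomass * Carbon Fraction
C = 433.3 t/ha * 0.51
C = 221.0 t C/ha

221.0


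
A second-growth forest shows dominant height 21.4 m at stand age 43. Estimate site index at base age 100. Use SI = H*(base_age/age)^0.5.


Formula: SI = H_dom * (base_age / age)^0.5
Age ratio = 100 / 43 = 2.32558
sqrt(age_ratio) = 1.52499
SI = 21.4 * 1.52499 = 32.6 m

32.6


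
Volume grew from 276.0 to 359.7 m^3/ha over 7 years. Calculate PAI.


Formula: PAI = (V_T2 - V_T1) / (T2 - T1)
Volume increment = 359.7 - 276.0 = 83.7 m^3/ha
PAI = 83.7 / 7 = 11.96 m^3/ha/year

11.96


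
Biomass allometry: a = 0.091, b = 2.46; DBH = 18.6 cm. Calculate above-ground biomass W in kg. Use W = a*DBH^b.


Formula: W = a * DBH^b  (allometric power law)
DBH^b = 18.6^2.46 = 1327.4001
W = 0.091 * 1327.4001 = 120.8 kg

120.8


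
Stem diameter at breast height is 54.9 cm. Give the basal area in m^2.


Formula: BA = pi * (DBH/2)^2 / 10000  (cm^2 to m^2)
Radius = DBH/2 = 54.9/2 = 27.45 cm
BA = pi * 27.45^2 / 10000
   = 2367.1979 cm^2 / 10000
   = 0.2367 m^2

0.2367


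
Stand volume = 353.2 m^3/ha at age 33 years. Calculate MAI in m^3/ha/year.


Formula: MAI = Total Volume / Stand Age
MAI = 353.2 m^3/ha / 33 years
MAI = 10.7 m^3/ha/year

10.7


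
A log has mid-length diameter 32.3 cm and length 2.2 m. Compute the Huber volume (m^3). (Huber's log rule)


Huber: V = Am * L,  Am = pi*(Dm/200)^2
Am = pi*(32.3/200)^2 = 0.08194 m^2
V = 0.08194*2.2 = 0.1803 m^3

0.1803


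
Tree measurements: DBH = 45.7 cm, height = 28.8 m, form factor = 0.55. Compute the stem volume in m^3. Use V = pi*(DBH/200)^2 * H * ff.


Formula: V = pi * (DBH/200)^2 * H * ff
Radius = DBH/200 = 45.7/200 = 0.2285 m
Radius^2 = 0.2285^2 = 0.05221225 m^2
V = pi * 0.05221225 * 28.8 * 0.55
V = 2.598 m^3

2.598


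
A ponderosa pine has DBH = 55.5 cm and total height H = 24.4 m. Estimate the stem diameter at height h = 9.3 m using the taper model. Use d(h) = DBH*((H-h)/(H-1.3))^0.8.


Taper: d(h) = DBH * ((H - h) / (H - 1.3))^0.8
Numerator = H - h = 24.4 - 9.3 = 15.1 m
Denominator = H - 1.3 = 24.4 - 1.3 = 23.1 m
Ratio = 15.1 / 23.1 = 0.65368
d = 55.5 * 0.65368^0.8 = 39.5 cm

39.5


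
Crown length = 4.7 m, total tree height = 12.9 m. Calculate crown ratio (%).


Formula: Crown Ratio = (Crown Length / Total Height) * 100
CR = (4.7 m / 12.9 m) * 100
CR = 0.3643 * 100 = 36.4%

36.4


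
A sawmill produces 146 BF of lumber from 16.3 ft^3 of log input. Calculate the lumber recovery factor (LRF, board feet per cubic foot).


Formula: LRF = Lumber Output (BF) / Log Input (ft^3)
LRF = 146 BF / 16.3 ft^3
LRF = 8.96 BF/ft^3

8.96


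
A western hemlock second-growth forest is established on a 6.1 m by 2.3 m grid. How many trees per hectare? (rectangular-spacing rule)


Formula: TPH = 10000 m^2/ha / (spacing_x * spacing_y)
Area per tree = 6.1 m * 2.3 m = 14.03 m^2
TPH = 10000 / 14.03 = 713 trees/ha

713


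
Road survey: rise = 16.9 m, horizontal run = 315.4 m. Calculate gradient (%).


Formula: Gradient = rise / run * 100
Gradient = 16.9 / 315.4 * 100 = 5.4%

5.4


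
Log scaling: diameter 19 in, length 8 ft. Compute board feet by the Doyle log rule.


Doyle: BF = (D - 4)^2 * L / 16
Adjusted diameter = 19 - 4 = 15 in
(D-4)^2 = 15^2 = 225
BF = 225 * 8 / 16 = 113 BF

113


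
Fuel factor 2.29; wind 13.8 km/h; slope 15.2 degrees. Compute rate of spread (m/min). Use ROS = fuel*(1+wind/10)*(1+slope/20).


Formula: ROS = fuel * (1 + wind/10) * (1 + slope/20)
Wind factor = 1 + 13.8/10 = 2.38
Slope factor = 1 + 15.2/20 = 1.76
ROS = 2.29 * 2.38 * 1.76 = 9.59 m/min

9.59


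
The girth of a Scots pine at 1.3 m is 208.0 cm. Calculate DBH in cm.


Formula: DBH = C / pi
DBH = 208.0 / pi
pi = 3.14159...
DBH = 66.2 cm

66.2


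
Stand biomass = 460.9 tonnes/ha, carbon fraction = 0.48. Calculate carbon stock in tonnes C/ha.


Formula: Carbon Stock = Biomass * Carbon Fraction
C = 460.9 t/ha * 0.48
C = 221.2 t C/ha

221.2


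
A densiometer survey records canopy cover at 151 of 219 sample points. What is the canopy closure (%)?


Formula: Canopy closure = covered points / total points * 100
Closure = 151 / 219 * 100
Closure = 0.6895 * 100 = 68.9%

68.9


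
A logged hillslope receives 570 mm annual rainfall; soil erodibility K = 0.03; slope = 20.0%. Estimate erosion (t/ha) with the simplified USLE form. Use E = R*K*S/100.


Formula: E = R * K * S / 100  (simplified USLE)
R * K = 570 * 0.03 = 17.1
E = 17.1 * 20.0 / 100 = 3.42 t/ha

3.42


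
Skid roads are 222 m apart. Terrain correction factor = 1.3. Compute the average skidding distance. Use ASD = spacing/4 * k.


Formula: ASD = (spacing / 4) * correction
Uncorrected distance = spacing / 4 = 222 / 4 = 55.5 m
ASD = 55.5 * 1.3 = 72 m

72


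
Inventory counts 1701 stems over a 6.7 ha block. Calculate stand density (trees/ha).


Formula: Stand Density = N_trees / Area_ha
Density = 1701 trees / 6.7 ha
Density = 254 trees/ha

254


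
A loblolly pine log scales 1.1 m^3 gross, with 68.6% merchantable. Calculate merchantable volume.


Formula: MV = V_total * (merchantable_pct / 100)
Merchantable fraction = 68.6% / 100 = 0.686
MV = 1.1 m^3 * 0.686 = 0.755 m^3

0.755


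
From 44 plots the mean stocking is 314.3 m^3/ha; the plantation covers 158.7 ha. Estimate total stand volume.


Formula: Total Volume = Mean Volume per ha * Total Area
Total Volume = 314.3 m^3/ha * 158.7 ha
Total Volume = 49879 m^3

49879


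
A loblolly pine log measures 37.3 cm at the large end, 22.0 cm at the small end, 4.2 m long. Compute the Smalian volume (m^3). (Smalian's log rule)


Smalian: V = (A1 + A2)/2 * L,  A = pi*(D/200)^2
A1 = pi*(37.3/200)^2 = 0.109272 m^2
A2 = pi*(22.0/200)^2 = 0.038013 m^2
V = (0.109272+0.038013)/2*4.2 = 0.3093 m^3

0.3093


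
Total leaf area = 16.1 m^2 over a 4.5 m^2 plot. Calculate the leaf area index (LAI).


Formula: LAI = total leaf area / ground area  (dimensionless)
LAI = 16.1 m^2 / 4.5 m^2
LAI = 3.58

3.58


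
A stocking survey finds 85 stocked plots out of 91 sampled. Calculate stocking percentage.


Formula: Stocking % = stocked plots / total plots * 100
Stocking = 85 / 91 * 100
Stocking = 0.9341 * 100 = 93.4%

93.4


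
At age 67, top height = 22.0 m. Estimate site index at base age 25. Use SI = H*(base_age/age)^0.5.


Formula: SI = H_dom * (base_age / age)^0.5
Age ratio = 25 / 67 = 0.37313
sqrt(age_ratio) = 0.61085
SI = 22.0 * 0.61085 = 13.4 m

13.4


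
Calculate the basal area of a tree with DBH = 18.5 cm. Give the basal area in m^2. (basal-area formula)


Formula: BA = pi * (DBH/2)^2 / 10000  (cm^2 to m^2)
Radius = DBH/2 = 18.5/2 = 9.25 cm
BA = pi * 9.25^2 / 10000
   = 268.8025 cm^2 / 10000
   = 0.0269 m^2

0.0269


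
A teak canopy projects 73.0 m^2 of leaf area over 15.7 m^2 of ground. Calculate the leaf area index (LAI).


Formula: LAI = total leaf area / ground area  (dimensionless)
LAI = 73.0 m^2 / 15.7 m^2
LAI = 4.65

4.65


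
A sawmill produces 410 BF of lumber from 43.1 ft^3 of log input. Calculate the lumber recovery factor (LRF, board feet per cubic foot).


Formula: LRF = Lumber Output (BF) / Log Input (ft^3)
LRF = 410 BF / 43.1 ft^3
LRF = 9.51 BF/ft^3

9.51


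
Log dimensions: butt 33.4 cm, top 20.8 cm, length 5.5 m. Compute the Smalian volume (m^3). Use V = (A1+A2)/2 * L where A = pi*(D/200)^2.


Smalian: V = (A1 + A2)/2 * L,  A = pi*(D/200)^2
A1 = pi*(33.4/200)^2 = 0.087616 m^2
A2 = pi*(20.8/200)^2 = 0.033979 m^2
V = (0.087616+0.033979)/2*5.5 = 0.3344 m^3

0.3344


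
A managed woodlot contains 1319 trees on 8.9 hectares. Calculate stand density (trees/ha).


Formula: Stand Density = N_trees / Area_ha
Density = 1319 trees / 8.9 ha
Density = 148 trees/ha

148


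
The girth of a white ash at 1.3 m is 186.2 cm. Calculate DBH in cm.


Formula: DBH = C / pi
DBH = 186.2 / pi
pi = 3.14159...
DBH = 59.3 cm

59.3


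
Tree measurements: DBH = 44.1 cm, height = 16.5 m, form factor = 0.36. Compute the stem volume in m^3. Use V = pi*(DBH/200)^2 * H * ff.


Formula: V = pi * (DBH/200)^2 * H * ff
Radius = DBH/200 = 44.1/200 = 0.2205 m
Radius^2 = 0.2205^2 = 0.04862025 m^2
V = pi * 0.04862025 * 16.5 * 0.36
V = 0.907 m^3

0.907


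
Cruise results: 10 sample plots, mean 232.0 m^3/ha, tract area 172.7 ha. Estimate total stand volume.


Formula: Total Volume = Mean Volume per ha * Total Area
Total Volume = 232.0 m^3/ha * 172.7 ha
Total Volume = 40066 m^3

40066
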